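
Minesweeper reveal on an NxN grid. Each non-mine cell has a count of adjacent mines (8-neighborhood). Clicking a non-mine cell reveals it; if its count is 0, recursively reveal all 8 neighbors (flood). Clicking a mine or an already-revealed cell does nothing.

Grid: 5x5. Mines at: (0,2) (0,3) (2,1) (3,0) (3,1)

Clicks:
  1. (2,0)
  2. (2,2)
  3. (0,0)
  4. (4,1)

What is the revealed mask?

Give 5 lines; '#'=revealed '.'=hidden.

Click 1 (2,0) count=3: revealed 1 new [(2,0)] -> total=1
Click 2 (2,2) count=2: revealed 1 new [(2,2)] -> total=2
Click 3 (0,0) count=0: revealed 4 new [(0,0) (0,1) (1,0) (1,1)] -> total=6
Click 4 (4,1) count=2: revealed 1 new [(4,1)] -> total=7

Answer: ##...
##...
#.#..
.....
.#...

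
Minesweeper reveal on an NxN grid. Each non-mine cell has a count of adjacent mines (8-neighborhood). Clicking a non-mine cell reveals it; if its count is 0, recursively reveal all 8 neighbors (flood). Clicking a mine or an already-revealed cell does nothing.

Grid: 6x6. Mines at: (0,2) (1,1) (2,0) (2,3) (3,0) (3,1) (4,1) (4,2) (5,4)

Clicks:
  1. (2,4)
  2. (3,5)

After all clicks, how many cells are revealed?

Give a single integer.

Click 1 (2,4) count=1: revealed 1 new [(2,4)] -> total=1
Click 2 (3,5) count=0: revealed 11 new [(0,3) (0,4) (0,5) (1,3) (1,4) (1,5) (2,5) (3,4) (3,5) (4,4) (4,5)] -> total=12

Answer: 12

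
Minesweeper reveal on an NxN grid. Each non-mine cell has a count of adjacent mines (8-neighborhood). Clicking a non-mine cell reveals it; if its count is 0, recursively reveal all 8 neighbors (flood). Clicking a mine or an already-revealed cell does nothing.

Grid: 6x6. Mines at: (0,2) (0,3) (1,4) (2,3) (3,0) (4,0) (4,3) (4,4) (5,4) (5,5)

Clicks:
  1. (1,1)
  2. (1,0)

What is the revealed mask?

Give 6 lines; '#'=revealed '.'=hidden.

Click 1 (1,1) count=1: revealed 1 new [(1,1)] -> total=1
Click 2 (1,0) count=0: revealed 5 new [(0,0) (0,1) (1,0) (2,0) (2,1)] -> total=6

Answer: ##....
##....
##....
......
......
......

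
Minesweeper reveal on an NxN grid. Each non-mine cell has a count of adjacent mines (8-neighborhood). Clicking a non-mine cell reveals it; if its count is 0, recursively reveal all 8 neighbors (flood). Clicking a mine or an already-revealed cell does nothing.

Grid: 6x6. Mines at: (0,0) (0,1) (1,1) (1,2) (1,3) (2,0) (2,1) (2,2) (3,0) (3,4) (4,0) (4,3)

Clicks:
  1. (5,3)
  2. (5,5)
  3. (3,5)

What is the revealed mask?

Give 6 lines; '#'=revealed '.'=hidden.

Click 1 (5,3) count=1: revealed 1 new [(5,3)] -> total=1
Click 2 (5,5) count=0: revealed 4 new [(4,4) (4,5) (5,4) (5,5)] -> total=5
Click 3 (3,5) count=1: revealed 1 new [(3,5)] -> total=6

Answer: ......
......
......
.....#
....##
...###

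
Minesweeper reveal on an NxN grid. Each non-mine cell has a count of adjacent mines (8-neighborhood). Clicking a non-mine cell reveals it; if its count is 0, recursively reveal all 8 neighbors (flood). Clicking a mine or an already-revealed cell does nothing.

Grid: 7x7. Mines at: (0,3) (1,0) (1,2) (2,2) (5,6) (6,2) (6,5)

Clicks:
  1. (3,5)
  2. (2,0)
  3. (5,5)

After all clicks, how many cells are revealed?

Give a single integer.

Answer: 35

Derivation:
Click 1 (3,5) count=0: revealed 35 new [(0,4) (0,5) (0,6) (1,3) (1,4) (1,5) (1,6) (2,0) (2,1) (2,3) (2,4) (2,5) (2,6) (3,0) (3,1) (3,2) (3,3) (3,4) (3,5) (3,6) (4,0) (4,1) (4,2) (4,3) (4,4) (4,5) (4,6) (5,0) (5,1) (5,2) (5,3) (5,4) (5,5) (6,0) (6,1)] -> total=35
Click 2 (2,0) count=1: revealed 0 new [(none)] -> total=35
Click 3 (5,5) count=2: revealed 0 new [(none)] -> total=35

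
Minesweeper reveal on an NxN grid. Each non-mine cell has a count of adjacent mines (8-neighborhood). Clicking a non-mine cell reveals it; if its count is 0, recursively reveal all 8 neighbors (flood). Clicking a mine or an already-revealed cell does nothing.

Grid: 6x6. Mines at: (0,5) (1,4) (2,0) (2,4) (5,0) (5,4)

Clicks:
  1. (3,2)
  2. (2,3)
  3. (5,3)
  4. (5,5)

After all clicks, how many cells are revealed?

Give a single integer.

Click 1 (3,2) count=0: revealed 20 new [(0,0) (0,1) (0,2) (0,3) (1,0) (1,1) (1,2) (1,3) (2,1) (2,2) (2,3) (3,1) (3,2) (3,3) (4,1) (4,2) (4,3) (5,1) (5,2) (5,3)] -> total=20
Click 2 (2,3) count=2: revealed 0 new [(none)] -> total=20
Click 3 (5,3) count=1: revealed 0 new [(none)] -> total=20
Click 4 (5,5) count=1: revealed 1 new [(5,5)] -> total=21

Answer: 21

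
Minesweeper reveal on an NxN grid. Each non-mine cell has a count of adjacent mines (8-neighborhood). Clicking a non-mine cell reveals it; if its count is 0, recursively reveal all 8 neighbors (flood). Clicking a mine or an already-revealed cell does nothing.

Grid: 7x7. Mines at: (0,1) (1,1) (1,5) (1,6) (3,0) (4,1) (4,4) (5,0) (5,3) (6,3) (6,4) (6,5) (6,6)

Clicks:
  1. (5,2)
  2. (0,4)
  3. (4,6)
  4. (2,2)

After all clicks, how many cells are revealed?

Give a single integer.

Click 1 (5,2) count=3: revealed 1 new [(5,2)] -> total=1
Click 2 (0,4) count=1: revealed 1 new [(0,4)] -> total=2
Click 3 (4,6) count=0: revealed 8 new [(2,5) (2,6) (3,5) (3,6) (4,5) (4,6) (5,5) (5,6)] -> total=10
Click 4 (2,2) count=1: revealed 1 new [(2,2)] -> total=11

Answer: 11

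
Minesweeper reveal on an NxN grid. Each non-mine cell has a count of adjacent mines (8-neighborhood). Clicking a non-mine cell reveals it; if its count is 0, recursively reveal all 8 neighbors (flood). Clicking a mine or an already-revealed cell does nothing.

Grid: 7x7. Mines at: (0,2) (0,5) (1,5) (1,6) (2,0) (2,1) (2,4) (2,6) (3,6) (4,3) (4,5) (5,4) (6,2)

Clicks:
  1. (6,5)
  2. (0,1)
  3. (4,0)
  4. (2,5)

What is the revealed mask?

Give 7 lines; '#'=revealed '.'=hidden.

Click 1 (6,5) count=1: revealed 1 new [(6,5)] -> total=1
Click 2 (0,1) count=1: revealed 1 new [(0,1)] -> total=2
Click 3 (4,0) count=0: revealed 11 new [(3,0) (3,1) (3,2) (4,0) (4,1) (4,2) (5,0) (5,1) (5,2) (6,0) (6,1)] -> total=13
Click 4 (2,5) count=5: revealed 1 new [(2,5)] -> total=14

Answer: .#.....
.......
.....#.
###....
###....
###....
##...#.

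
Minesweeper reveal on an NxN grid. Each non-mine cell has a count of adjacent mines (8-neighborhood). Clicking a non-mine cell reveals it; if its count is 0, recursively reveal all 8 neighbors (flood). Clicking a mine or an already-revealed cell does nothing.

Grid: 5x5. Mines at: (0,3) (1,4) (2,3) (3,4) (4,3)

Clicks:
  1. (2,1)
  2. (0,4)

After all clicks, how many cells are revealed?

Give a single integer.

Click 1 (2,1) count=0: revealed 15 new [(0,0) (0,1) (0,2) (1,0) (1,1) (1,2) (2,0) (2,1) (2,2) (3,0) (3,1) (3,2) (4,0) (4,1) (4,2)] -> total=15
Click 2 (0,4) count=2: revealed 1 new [(0,4)] -> total=16

Answer: 16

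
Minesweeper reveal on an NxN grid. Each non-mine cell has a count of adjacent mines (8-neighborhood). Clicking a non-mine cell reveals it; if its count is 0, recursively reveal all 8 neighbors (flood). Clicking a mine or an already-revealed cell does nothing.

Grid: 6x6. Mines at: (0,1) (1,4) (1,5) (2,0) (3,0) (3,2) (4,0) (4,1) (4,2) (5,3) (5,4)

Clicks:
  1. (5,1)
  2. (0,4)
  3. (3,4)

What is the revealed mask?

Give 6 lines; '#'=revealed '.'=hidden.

Click 1 (5,1) count=3: revealed 1 new [(5,1)] -> total=1
Click 2 (0,4) count=2: revealed 1 new [(0,4)] -> total=2
Click 3 (3,4) count=0: revealed 9 new [(2,3) (2,4) (2,5) (3,3) (3,4) (3,5) (4,3) (4,4) (4,5)] -> total=11

Answer: ....#.
......
...###
...###
...###
.#....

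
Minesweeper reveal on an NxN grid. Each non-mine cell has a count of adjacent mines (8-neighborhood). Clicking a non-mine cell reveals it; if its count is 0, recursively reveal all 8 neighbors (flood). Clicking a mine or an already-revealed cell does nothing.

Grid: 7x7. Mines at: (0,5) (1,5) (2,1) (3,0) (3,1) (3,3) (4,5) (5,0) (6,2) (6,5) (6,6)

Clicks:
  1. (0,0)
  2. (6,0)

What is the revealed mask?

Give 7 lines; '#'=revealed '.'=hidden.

Answer: #####..
#####..
..###..
.......
.......
.......
#......

Derivation:
Click 1 (0,0) count=0: revealed 13 new [(0,0) (0,1) (0,2) (0,3) (0,4) (1,0) (1,1) (1,2) (1,3) (1,4) (2,2) (2,3) (2,4)] -> total=13
Click 2 (6,0) count=1: revealed 1 new [(6,0)] -> total=14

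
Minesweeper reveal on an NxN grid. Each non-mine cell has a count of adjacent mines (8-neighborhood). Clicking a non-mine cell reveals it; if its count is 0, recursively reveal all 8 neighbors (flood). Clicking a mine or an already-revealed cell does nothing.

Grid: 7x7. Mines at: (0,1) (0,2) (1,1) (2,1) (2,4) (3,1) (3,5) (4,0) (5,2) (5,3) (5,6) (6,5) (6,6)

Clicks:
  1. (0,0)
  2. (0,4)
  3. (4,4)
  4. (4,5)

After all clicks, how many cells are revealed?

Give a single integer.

Click 1 (0,0) count=2: revealed 1 new [(0,0)] -> total=1
Click 2 (0,4) count=0: revealed 10 new [(0,3) (0,4) (0,5) (0,6) (1,3) (1,4) (1,5) (1,6) (2,5) (2,6)] -> total=11
Click 3 (4,4) count=2: revealed 1 new [(4,4)] -> total=12
Click 4 (4,5) count=2: revealed 1 new [(4,5)] -> total=13

Answer: 13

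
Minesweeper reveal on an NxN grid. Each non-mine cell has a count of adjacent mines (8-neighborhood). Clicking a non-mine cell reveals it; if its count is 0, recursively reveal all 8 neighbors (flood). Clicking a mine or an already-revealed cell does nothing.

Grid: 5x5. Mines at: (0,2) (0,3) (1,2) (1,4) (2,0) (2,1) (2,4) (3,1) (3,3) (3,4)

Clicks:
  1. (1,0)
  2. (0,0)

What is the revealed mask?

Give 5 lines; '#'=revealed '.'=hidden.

Click 1 (1,0) count=2: revealed 1 new [(1,0)] -> total=1
Click 2 (0,0) count=0: revealed 3 new [(0,0) (0,1) (1,1)] -> total=4

Answer: ##...
##...
.....
.....
.....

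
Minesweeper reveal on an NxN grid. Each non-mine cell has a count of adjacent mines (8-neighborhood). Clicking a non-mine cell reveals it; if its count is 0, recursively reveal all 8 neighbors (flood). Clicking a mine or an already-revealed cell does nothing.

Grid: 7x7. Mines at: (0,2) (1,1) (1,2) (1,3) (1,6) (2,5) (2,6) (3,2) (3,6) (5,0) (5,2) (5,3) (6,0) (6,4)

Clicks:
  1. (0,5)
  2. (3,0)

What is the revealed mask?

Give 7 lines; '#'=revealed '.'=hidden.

Click 1 (0,5) count=1: revealed 1 new [(0,5)] -> total=1
Click 2 (3,0) count=0: revealed 6 new [(2,0) (2,1) (3,0) (3,1) (4,0) (4,1)] -> total=7

Answer: .....#.
.......
##.....
##.....
##.....
.......
.......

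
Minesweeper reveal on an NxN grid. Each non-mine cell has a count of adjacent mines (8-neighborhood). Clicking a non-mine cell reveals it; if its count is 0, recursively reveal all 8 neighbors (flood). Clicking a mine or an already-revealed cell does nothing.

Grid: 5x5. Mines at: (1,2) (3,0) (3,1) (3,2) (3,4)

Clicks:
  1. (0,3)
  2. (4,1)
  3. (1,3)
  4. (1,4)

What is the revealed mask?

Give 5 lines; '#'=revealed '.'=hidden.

Answer: ...##
...##
...##
.....
.#...

Derivation:
Click 1 (0,3) count=1: revealed 1 new [(0,3)] -> total=1
Click 2 (4,1) count=3: revealed 1 new [(4,1)] -> total=2
Click 3 (1,3) count=1: revealed 1 new [(1,3)] -> total=3
Click 4 (1,4) count=0: revealed 4 new [(0,4) (1,4) (2,3) (2,4)] -> total=7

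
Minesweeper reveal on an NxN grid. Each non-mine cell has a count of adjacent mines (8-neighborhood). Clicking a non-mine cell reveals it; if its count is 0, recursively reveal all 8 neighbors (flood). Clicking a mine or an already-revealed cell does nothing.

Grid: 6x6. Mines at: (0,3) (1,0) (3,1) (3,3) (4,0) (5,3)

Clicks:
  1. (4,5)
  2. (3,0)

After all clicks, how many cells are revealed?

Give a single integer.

Click 1 (4,5) count=0: revealed 12 new [(0,4) (0,5) (1,4) (1,5) (2,4) (2,5) (3,4) (3,5) (4,4) (4,5) (5,4) (5,5)] -> total=12
Click 2 (3,0) count=2: revealed 1 new [(3,0)] -> total=13

Answer: 13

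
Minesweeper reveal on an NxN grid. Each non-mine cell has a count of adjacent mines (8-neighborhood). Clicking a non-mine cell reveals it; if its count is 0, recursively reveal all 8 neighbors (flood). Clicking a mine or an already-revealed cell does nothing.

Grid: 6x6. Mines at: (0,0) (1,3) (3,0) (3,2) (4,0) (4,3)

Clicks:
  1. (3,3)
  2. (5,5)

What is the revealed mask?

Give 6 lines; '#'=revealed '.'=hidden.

Answer: ....##
....##
....##
...###
....##
....##

Derivation:
Click 1 (3,3) count=2: revealed 1 new [(3,3)] -> total=1
Click 2 (5,5) count=0: revealed 12 new [(0,4) (0,5) (1,4) (1,5) (2,4) (2,5) (3,4) (3,5) (4,4) (4,5) (5,4) (5,5)] -> total=13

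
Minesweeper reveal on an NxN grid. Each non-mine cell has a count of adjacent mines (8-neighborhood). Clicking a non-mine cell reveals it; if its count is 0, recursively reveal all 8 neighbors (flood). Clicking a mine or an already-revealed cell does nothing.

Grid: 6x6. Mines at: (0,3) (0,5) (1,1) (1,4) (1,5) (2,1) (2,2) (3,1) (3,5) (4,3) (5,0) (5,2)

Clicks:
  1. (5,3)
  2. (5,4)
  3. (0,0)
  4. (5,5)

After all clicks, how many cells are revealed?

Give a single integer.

Click 1 (5,3) count=2: revealed 1 new [(5,3)] -> total=1
Click 2 (5,4) count=1: revealed 1 new [(5,4)] -> total=2
Click 3 (0,0) count=1: revealed 1 new [(0,0)] -> total=3
Click 4 (5,5) count=0: revealed 3 new [(4,4) (4,5) (5,5)] -> total=6

Answer: 6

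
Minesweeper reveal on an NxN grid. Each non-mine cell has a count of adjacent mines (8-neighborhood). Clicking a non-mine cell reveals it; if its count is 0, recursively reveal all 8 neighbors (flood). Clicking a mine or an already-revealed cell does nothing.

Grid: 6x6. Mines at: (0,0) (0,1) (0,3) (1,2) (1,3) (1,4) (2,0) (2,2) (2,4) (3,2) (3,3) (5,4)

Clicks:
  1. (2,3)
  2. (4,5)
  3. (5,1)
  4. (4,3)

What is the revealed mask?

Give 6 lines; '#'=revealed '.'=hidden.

Answer: ......
......
...#..
##....
####.#
####..

Derivation:
Click 1 (2,3) count=7: revealed 1 new [(2,3)] -> total=1
Click 2 (4,5) count=1: revealed 1 new [(4,5)] -> total=2
Click 3 (5,1) count=0: revealed 10 new [(3,0) (3,1) (4,0) (4,1) (4,2) (4,3) (5,0) (5,1) (5,2) (5,3)] -> total=12
Click 4 (4,3) count=3: revealed 0 new [(none)] -> total=12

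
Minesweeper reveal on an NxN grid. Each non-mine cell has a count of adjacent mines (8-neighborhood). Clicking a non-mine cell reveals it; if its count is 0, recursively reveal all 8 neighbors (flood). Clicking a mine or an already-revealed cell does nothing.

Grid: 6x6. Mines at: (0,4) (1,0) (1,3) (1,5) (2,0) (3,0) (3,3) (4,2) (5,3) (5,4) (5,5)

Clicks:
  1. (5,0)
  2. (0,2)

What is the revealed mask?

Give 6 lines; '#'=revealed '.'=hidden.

Answer: ..#...
......
......
......
##....
##....

Derivation:
Click 1 (5,0) count=0: revealed 4 new [(4,0) (4,1) (5,0) (5,1)] -> total=4
Click 2 (0,2) count=1: revealed 1 new [(0,2)] -> total=5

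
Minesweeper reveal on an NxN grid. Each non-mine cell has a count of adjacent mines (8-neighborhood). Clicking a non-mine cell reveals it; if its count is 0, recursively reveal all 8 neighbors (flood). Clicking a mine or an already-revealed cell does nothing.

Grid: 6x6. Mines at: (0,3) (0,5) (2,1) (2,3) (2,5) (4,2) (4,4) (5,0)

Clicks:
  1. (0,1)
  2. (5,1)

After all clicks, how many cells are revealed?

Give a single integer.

Click 1 (0,1) count=0: revealed 6 new [(0,0) (0,1) (0,2) (1,0) (1,1) (1,2)] -> total=6
Click 2 (5,1) count=2: revealed 1 new [(5,1)] -> total=7

Answer: 7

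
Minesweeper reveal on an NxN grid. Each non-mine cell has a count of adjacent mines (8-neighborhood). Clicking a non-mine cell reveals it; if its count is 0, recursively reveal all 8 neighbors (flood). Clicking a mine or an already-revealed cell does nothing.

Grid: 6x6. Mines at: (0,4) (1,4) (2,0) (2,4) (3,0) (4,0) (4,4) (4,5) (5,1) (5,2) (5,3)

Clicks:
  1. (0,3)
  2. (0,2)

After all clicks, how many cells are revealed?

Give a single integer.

Answer: 17

Derivation:
Click 1 (0,3) count=2: revealed 1 new [(0,3)] -> total=1
Click 2 (0,2) count=0: revealed 16 new [(0,0) (0,1) (0,2) (1,0) (1,1) (1,2) (1,3) (2,1) (2,2) (2,3) (3,1) (3,2) (3,3) (4,1) (4,2) (4,3)] -> total=17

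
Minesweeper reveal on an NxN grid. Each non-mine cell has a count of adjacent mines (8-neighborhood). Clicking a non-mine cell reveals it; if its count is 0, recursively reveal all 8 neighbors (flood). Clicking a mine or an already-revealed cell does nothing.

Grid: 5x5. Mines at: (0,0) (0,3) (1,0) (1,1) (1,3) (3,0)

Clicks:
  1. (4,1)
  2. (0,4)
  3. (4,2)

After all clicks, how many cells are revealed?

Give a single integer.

Answer: 13

Derivation:
Click 1 (4,1) count=1: revealed 1 new [(4,1)] -> total=1
Click 2 (0,4) count=2: revealed 1 new [(0,4)] -> total=2
Click 3 (4,2) count=0: revealed 11 new [(2,1) (2,2) (2,3) (2,4) (3,1) (3,2) (3,3) (3,4) (4,2) (4,3) (4,4)] -> total=13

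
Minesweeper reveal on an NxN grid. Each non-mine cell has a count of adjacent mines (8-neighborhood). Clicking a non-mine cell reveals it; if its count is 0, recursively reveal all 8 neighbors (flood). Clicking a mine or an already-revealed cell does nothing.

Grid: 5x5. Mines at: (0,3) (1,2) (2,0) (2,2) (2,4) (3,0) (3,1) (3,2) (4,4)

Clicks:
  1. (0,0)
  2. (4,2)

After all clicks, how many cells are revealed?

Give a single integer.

Answer: 5

Derivation:
Click 1 (0,0) count=0: revealed 4 new [(0,0) (0,1) (1,0) (1,1)] -> total=4
Click 2 (4,2) count=2: revealed 1 new [(4,2)] -> total=5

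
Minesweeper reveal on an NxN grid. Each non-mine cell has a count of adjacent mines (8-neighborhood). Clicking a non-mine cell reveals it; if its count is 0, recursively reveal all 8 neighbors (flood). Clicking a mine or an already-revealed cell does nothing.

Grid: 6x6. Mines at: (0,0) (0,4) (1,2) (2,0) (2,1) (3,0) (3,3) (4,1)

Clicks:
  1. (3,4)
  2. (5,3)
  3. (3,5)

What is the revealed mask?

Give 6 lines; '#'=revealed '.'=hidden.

Answer: ......
....##
....##
....##
..####
..####

Derivation:
Click 1 (3,4) count=1: revealed 1 new [(3,4)] -> total=1
Click 2 (5,3) count=0: revealed 13 new [(1,4) (1,5) (2,4) (2,5) (3,5) (4,2) (4,3) (4,4) (4,5) (5,2) (5,3) (5,4) (5,5)] -> total=14
Click 3 (3,5) count=0: revealed 0 new [(none)] -> total=14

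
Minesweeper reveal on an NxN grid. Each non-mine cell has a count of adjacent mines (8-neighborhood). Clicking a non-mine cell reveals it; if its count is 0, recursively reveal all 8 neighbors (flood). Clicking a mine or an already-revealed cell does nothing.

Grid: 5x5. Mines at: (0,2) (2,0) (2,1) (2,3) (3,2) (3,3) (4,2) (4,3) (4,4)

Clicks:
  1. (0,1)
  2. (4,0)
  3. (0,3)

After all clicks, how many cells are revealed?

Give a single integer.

Answer: 6

Derivation:
Click 1 (0,1) count=1: revealed 1 new [(0,1)] -> total=1
Click 2 (4,0) count=0: revealed 4 new [(3,0) (3,1) (4,0) (4,1)] -> total=5
Click 3 (0,3) count=1: revealed 1 new [(0,3)] -> total=6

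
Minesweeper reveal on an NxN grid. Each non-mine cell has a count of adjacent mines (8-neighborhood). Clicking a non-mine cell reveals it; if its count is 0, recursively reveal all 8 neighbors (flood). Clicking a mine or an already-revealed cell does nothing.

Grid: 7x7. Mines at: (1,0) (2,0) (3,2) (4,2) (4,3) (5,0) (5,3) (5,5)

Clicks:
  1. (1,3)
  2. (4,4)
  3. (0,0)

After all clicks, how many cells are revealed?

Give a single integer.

Click 1 (1,3) count=0: revealed 25 new [(0,1) (0,2) (0,3) (0,4) (0,5) (0,6) (1,1) (1,2) (1,3) (1,4) (1,5) (1,6) (2,1) (2,2) (2,3) (2,4) (2,5) (2,6) (3,3) (3,4) (3,5) (3,6) (4,4) (4,5) (4,6)] -> total=25
Click 2 (4,4) count=3: revealed 0 new [(none)] -> total=25
Click 3 (0,0) count=1: revealed 1 new [(0,0)] -> total=26

Answer: 26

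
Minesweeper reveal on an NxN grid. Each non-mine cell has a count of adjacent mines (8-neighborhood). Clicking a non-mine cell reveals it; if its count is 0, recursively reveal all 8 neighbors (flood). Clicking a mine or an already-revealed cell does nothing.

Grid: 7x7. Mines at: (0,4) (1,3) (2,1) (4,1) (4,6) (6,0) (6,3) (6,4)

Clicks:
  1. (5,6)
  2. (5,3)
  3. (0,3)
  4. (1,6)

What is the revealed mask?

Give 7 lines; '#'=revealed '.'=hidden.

Answer: ...#.##
....###
..#####
..#####
..####.
..#####
.......

Derivation:
Click 1 (5,6) count=1: revealed 1 new [(5,6)] -> total=1
Click 2 (5,3) count=2: revealed 1 new [(5,3)] -> total=2
Click 3 (0,3) count=2: revealed 1 new [(0,3)] -> total=3
Click 4 (1,6) count=0: revealed 22 new [(0,5) (0,6) (1,4) (1,5) (1,6) (2,2) (2,3) (2,4) (2,5) (2,6) (3,2) (3,3) (3,4) (3,5) (3,6) (4,2) (4,3) (4,4) (4,5) (5,2) (5,4) (5,5)] -> total=25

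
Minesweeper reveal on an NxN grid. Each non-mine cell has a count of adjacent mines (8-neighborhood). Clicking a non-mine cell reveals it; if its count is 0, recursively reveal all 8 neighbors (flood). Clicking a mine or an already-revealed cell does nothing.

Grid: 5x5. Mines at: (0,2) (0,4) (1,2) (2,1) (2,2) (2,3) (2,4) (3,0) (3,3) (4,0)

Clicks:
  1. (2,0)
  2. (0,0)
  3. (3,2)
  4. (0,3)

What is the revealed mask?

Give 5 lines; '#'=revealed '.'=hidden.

Answer: ##.#.
##...
#....
..#..
.....

Derivation:
Click 1 (2,0) count=2: revealed 1 new [(2,0)] -> total=1
Click 2 (0,0) count=0: revealed 4 new [(0,0) (0,1) (1,0) (1,1)] -> total=5
Click 3 (3,2) count=4: revealed 1 new [(3,2)] -> total=6
Click 4 (0,3) count=3: revealed 1 new [(0,3)] -> total=7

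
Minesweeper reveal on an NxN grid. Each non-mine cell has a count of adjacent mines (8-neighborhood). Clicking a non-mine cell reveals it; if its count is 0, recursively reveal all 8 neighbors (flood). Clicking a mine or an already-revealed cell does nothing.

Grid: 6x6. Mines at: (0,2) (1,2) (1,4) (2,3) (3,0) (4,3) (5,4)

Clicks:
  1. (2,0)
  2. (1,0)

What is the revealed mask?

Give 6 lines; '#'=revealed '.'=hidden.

Click 1 (2,0) count=1: revealed 1 new [(2,0)] -> total=1
Click 2 (1,0) count=0: revealed 5 new [(0,0) (0,1) (1,0) (1,1) (2,1)] -> total=6

Answer: ##....
##....
##....
......
......
......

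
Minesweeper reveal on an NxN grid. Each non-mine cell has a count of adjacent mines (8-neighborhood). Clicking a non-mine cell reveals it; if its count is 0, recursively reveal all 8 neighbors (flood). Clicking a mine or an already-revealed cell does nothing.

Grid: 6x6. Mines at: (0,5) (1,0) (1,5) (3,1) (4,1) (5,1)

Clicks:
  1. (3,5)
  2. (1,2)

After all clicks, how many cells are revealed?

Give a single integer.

Click 1 (3,5) count=0: revealed 25 new [(0,1) (0,2) (0,3) (0,4) (1,1) (1,2) (1,3) (1,4) (2,1) (2,2) (2,3) (2,4) (2,5) (3,2) (3,3) (3,4) (3,5) (4,2) (4,3) (4,4) (4,5) (5,2) (5,3) (5,4) (5,5)] -> total=25
Click 2 (1,2) count=0: revealed 0 new [(none)] -> total=25

Answer: 25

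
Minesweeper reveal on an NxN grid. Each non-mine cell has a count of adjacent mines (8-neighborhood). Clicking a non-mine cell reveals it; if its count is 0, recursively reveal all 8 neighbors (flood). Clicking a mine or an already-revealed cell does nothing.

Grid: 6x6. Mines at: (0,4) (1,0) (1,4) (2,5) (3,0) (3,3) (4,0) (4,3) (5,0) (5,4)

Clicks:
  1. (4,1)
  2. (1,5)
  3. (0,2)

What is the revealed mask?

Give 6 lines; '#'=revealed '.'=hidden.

Answer: .###..
.###.#
.###..
......
.#....
......

Derivation:
Click 1 (4,1) count=3: revealed 1 new [(4,1)] -> total=1
Click 2 (1,5) count=3: revealed 1 new [(1,5)] -> total=2
Click 3 (0,2) count=0: revealed 9 new [(0,1) (0,2) (0,3) (1,1) (1,2) (1,3) (2,1) (2,2) (2,3)] -> total=11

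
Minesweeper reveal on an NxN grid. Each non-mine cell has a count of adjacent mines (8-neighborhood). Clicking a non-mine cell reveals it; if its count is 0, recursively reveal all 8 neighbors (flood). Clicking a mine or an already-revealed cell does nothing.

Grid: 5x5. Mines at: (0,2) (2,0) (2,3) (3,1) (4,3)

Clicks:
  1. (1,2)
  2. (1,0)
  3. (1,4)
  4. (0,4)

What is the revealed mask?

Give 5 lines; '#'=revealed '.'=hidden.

Click 1 (1,2) count=2: revealed 1 new [(1,2)] -> total=1
Click 2 (1,0) count=1: revealed 1 new [(1,0)] -> total=2
Click 3 (1,4) count=1: revealed 1 new [(1,4)] -> total=3
Click 4 (0,4) count=0: revealed 3 new [(0,3) (0,4) (1,3)] -> total=6

Answer: ...##
#.###
.....
.....
.....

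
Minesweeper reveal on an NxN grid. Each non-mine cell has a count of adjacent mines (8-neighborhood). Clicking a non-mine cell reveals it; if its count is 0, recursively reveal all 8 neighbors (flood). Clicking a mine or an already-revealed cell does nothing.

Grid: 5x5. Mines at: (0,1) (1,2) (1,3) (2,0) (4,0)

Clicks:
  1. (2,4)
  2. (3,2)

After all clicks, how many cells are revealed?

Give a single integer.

Answer: 12

Derivation:
Click 1 (2,4) count=1: revealed 1 new [(2,4)] -> total=1
Click 2 (3,2) count=0: revealed 11 new [(2,1) (2,2) (2,3) (3,1) (3,2) (3,3) (3,4) (4,1) (4,2) (4,3) (4,4)] -> total=12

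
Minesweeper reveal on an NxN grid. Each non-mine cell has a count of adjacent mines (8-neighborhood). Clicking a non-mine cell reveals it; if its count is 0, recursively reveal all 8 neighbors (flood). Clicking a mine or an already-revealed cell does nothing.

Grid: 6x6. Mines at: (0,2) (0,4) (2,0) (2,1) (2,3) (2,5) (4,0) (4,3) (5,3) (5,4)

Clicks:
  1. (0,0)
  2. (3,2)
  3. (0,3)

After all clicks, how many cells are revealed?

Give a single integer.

Answer: 6

Derivation:
Click 1 (0,0) count=0: revealed 4 new [(0,0) (0,1) (1,0) (1,1)] -> total=4
Click 2 (3,2) count=3: revealed 1 new [(3,2)] -> total=5
Click 3 (0,3) count=2: revealed 1 new [(0,3)] -> total=6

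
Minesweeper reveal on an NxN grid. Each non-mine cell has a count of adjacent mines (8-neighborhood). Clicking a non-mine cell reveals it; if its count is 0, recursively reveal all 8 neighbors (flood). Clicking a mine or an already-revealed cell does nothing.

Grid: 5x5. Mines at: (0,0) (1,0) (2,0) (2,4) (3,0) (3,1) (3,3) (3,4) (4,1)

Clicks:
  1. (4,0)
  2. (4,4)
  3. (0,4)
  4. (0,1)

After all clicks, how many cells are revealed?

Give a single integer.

Answer: 13

Derivation:
Click 1 (4,0) count=3: revealed 1 new [(4,0)] -> total=1
Click 2 (4,4) count=2: revealed 1 new [(4,4)] -> total=2
Click 3 (0,4) count=0: revealed 11 new [(0,1) (0,2) (0,3) (0,4) (1,1) (1,2) (1,3) (1,4) (2,1) (2,2) (2,3)] -> total=13
Click 4 (0,1) count=2: revealed 0 new [(none)] -> total=13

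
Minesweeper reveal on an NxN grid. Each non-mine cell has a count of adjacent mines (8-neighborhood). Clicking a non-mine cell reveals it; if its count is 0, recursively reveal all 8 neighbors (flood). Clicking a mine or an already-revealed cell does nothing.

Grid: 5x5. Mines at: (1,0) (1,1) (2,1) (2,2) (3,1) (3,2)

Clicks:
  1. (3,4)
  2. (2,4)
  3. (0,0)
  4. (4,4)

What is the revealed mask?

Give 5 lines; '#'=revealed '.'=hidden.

Click 1 (3,4) count=0: revealed 12 new [(0,2) (0,3) (0,4) (1,2) (1,3) (1,4) (2,3) (2,4) (3,3) (3,4) (4,3) (4,4)] -> total=12
Click 2 (2,4) count=0: revealed 0 new [(none)] -> total=12
Click 3 (0,0) count=2: revealed 1 new [(0,0)] -> total=13
Click 4 (4,4) count=0: revealed 0 new [(none)] -> total=13

Answer: #.###
..###
...##
...##
...##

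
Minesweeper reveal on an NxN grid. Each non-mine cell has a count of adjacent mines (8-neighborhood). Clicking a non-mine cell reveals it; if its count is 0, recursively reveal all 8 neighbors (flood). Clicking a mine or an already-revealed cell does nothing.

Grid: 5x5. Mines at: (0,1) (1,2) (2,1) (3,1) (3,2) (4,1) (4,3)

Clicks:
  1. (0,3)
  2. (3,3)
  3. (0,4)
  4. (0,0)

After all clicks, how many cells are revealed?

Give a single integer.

Answer: 9

Derivation:
Click 1 (0,3) count=1: revealed 1 new [(0,3)] -> total=1
Click 2 (3,3) count=2: revealed 1 new [(3,3)] -> total=2
Click 3 (0,4) count=0: revealed 6 new [(0,4) (1,3) (1,4) (2,3) (2,4) (3,4)] -> total=8
Click 4 (0,0) count=1: revealed 1 new [(0,0)] -> total=9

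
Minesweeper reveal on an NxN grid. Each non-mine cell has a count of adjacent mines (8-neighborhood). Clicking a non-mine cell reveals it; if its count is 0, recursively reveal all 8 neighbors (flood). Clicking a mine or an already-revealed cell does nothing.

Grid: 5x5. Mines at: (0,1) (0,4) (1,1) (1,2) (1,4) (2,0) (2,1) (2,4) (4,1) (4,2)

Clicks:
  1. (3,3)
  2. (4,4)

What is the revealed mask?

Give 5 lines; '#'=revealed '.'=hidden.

Answer: .....
.....
.....
...##
...##

Derivation:
Click 1 (3,3) count=2: revealed 1 new [(3,3)] -> total=1
Click 2 (4,4) count=0: revealed 3 new [(3,4) (4,3) (4,4)] -> total=4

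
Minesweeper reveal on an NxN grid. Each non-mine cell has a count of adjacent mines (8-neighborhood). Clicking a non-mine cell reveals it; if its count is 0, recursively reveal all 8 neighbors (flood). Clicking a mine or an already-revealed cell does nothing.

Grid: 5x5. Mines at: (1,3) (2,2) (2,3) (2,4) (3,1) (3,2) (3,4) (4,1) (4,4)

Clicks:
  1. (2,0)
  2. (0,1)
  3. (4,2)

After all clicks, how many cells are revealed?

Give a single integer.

Answer: 9

Derivation:
Click 1 (2,0) count=1: revealed 1 new [(2,0)] -> total=1
Click 2 (0,1) count=0: revealed 7 new [(0,0) (0,1) (0,2) (1,0) (1,1) (1,2) (2,1)] -> total=8
Click 3 (4,2) count=3: revealed 1 new [(4,2)] -> total=9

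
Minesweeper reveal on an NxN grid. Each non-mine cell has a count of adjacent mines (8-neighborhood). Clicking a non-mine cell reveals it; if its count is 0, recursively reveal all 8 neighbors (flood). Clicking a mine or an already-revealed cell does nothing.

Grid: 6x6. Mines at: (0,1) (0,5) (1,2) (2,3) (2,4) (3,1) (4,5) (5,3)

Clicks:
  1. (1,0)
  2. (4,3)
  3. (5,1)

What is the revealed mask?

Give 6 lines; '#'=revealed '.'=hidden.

Answer: ......
#.....
......
......
####..
###...

Derivation:
Click 1 (1,0) count=1: revealed 1 new [(1,0)] -> total=1
Click 2 (4,3) count=1: revealed 1 new [(4,3)] -> total=2
Click 3 (5,1) count=0: revealed 6 new [(4,0) (4,1) (4,2) (5,0) (5,1) (5,2)] -> total=8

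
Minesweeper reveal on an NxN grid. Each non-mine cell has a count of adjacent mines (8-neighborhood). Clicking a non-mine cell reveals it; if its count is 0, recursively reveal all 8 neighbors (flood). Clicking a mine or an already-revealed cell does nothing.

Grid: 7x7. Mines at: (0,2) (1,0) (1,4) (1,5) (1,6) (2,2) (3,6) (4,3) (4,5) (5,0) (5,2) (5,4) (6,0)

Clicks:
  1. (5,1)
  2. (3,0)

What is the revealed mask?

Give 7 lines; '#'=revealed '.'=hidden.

Answer: .......
.......
##.....
##.....
##.....
.#.....
.......

Derivation:
Click 1 (5,1) count=3: revealed 1 new [(5,1)] -> total=1
Click 2 (3,0) count=0: revealed 6 new [(2,0) (2,1) (3,0) (3,1) (4,0) (4,1)] -> total=7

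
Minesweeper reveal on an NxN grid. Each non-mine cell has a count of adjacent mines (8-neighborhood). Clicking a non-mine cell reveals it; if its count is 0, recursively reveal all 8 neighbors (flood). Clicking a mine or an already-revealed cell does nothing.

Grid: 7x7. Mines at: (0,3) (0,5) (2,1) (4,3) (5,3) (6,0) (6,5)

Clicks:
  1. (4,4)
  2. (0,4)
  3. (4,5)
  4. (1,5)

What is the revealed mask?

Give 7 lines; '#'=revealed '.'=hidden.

Click 1 (4,4) count=2: revealed 1 new [(4,4)] -> total=1
Click 2 (0,4) count=2: revealed 1 new [(0,4)] -> total=2
Click 3 (4,5) count=0: revealed 20 new [(1,2) (1,3) (1,4) (1,5) (1,6) (2,2) (2,3) (2,4) (2,5) (2,6) (3,2) (3,3) (3,4) (3,5) (3,6) (4,5) (4,6) (5,4) (5,5) (5,6)] -> total=22
Click 4 (1,5) count=1: revealed 0 new [(none)] -> total=22

Answer: ....#..
..#####
..#####
..#####
....###
....###
.......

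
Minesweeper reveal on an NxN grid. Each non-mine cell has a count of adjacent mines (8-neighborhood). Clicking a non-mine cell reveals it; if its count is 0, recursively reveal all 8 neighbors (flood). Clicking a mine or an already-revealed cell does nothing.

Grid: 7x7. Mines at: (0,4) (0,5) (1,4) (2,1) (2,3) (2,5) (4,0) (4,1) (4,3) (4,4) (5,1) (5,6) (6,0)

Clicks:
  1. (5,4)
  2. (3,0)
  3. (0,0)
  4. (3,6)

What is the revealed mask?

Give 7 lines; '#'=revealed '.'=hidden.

Click 1 (5,4) count=2: revealed 1 new [(5,4)] -> total=1
Click 2 (3,0) count=3: revealed 1 new [(3,0)] -> total=2
Click 3 (0,0) count=0: revealed 8 new [(0,0) (0,1) (0,2) (0,3) (1,0) (1,1) (1,2) (1,3)] -> total=10
Click 4 (3,6) count=1: revealed 1 new [(3,6)] -> total=11

Answer: ####...
####...
.......
#.....#
.......
....#..
.......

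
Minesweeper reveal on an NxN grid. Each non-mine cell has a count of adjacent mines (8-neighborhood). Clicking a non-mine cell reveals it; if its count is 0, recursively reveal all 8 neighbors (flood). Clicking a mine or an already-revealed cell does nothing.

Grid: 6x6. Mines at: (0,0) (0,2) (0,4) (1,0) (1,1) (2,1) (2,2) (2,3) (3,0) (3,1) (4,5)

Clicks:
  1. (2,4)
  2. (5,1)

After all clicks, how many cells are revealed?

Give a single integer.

Answer: 14

Derivation:
Click 1 (2,4) count=1: revealed 1 new [(2,4)] -> total=1
Click 2 (5,1) count=0: revealed 13 new [(3,2) (3,3) (3,4) (4,0) (4,1) (4,2) (4,3) (4,4) (5,0) (5,1) (5,2) (5,3) (5,4)] -> total=14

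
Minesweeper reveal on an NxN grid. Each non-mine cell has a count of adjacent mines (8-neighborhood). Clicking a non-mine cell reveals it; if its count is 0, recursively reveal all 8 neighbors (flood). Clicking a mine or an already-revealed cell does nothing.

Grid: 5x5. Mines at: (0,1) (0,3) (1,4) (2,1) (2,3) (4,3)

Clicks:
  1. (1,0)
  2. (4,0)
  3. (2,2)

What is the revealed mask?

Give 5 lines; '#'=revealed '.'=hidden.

Click 1 (1,0) count=2: revealed 1 new [(1,0)] -> total=1
Click 2 (4,0) count=0: revealed 6 new [(3,0) (3,1) (3,2) (4,0) (4,1) (4,2)] -> total=7
Click 3 (2,2) count=2: revealed 1 new [(2,2)] -> total=8

Answer: .....
#....
..#..
###..
###..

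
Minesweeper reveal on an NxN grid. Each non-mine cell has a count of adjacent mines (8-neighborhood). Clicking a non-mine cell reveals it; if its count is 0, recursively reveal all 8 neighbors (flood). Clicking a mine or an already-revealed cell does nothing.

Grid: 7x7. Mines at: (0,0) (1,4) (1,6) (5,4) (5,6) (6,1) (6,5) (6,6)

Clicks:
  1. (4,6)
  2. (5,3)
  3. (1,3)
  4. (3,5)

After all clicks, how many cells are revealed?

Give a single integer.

Answer: 32

Derivation:
Click 1 (4,6) count=1: revealed 1 new [(4,6)] -> total=1
Click 2 (5,3) count=1: revealed 1 new [(5,3)] -> total=2
Click 3 (1,3) count=1: revealed 1 new [(1,3)] -> total=3
Click 4 (3,5) count=0: revealed 29 new [(0,1) (0,2) (0,3) (1,0) (1,1) (1,2) (2,0) (2,1) (2,2) (2,3) (2,4) (2,5) (2,6) (3,0) (3,1) (3,2) (3,3) (3,4) (3,5) (3,6) (4,0) (4,1) (4,2) (4,3) (4,4) (4,5) (5,0) (5,1) (5,2)] -> total=32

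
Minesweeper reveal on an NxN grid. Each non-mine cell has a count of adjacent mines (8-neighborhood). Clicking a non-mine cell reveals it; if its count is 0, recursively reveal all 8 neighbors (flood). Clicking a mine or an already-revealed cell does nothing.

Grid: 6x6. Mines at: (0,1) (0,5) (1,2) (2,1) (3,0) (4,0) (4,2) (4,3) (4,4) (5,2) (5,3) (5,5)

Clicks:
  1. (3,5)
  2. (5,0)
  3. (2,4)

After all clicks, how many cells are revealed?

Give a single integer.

Click 1 (3,5) count=1: revealed 1 new [(3,5)] -> total=1
Click 2 (5,0) count=1: revealed 1 new [(5,0)] -> total=2
Click 3 (2,4) count=0: revealed 8 new [(1,3) (1,4) (1,5) (2,3) (2,4) (2,5) (3,3) (3,4)] -> total=10

Answer: 10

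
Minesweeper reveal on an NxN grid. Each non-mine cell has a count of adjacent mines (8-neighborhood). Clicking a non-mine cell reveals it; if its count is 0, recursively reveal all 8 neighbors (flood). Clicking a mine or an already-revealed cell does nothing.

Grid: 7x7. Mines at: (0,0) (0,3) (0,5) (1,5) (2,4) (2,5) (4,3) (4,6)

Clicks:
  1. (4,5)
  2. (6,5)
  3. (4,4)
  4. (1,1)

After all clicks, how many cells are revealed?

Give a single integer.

Click 1 (4,5) count=1: revealed 1 new [(4,5)] -> total=1
Click 2 (6,5) count=0: revealed 29 new [(1,0) (1,1) (1,2) (1,3) (2,0) (2,1) (2,2) (2,3) (3,0) (3,1) (3,2) (3,3) (4,0) (4,1) (4,2) (5,0) (5,1) (5,2) (5,3) (5,4) (5,5) (5,6) (6,0) (6,1) (6,2) (6,3) (6,4) (6,5) (6,6)] -> total=30
Click 3 (4,4) count=1: revealed 1 new [(4,4)] -> total=31
Click 4 (1,1) count=1: revealed 0 new [(none)] -> total=31

Answer: 31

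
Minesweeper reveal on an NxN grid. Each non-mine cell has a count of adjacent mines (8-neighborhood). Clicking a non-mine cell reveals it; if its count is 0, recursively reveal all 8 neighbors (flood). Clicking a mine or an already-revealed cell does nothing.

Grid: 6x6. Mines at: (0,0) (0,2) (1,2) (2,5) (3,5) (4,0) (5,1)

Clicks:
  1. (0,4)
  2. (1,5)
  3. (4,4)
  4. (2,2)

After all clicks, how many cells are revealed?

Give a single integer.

Answer: 8

Derivation:
Click 1 (0,4) count=0: revealed 6 new [(0,3) (0,4) (0,5) (1,3) (1,4) (1,5)] -> total=6
Click 2 (1,5) count=1: revealed 0 new [(none)] -> total=6
Click 3 (4,4) count=1: revealed 1 new [(4,4)] -> total=7
Click 4 (2,2) count=1: revealed 1 new [(2,2)] -> total=8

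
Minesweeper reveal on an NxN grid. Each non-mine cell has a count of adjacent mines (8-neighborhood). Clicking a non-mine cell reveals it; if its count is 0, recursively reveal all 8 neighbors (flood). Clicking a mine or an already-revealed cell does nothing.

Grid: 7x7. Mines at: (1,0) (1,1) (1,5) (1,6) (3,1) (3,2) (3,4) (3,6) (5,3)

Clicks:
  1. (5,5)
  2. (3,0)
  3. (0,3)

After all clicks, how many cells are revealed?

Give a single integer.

Answer: 19

Derivation:
Click 1 (5,5) count=0: revealed 9 new [(4,4) (4,5) (4,6) (5,4) (5,5) (5,6) (6,4) (6,5) (6,6)] -> total=9
Click 2 (3,0) count=1: revealed 1 new [(3,0)] -> total=10
Click 3 (0,3) count=0: revealed 9 new [(0,2) (0,3) (0,4) (1,2) (1,3) (1,4) (2,2) (2,3) (2,4)] -> total=19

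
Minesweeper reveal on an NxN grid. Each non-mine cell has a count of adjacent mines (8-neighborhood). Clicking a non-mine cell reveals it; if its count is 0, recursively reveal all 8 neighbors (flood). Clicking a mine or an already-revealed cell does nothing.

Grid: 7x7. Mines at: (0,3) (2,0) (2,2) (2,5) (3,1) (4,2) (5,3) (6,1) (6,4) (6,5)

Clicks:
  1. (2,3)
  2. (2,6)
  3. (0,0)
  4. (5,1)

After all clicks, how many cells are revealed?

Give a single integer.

Click 1 (2,3) count=1: revealed 1 new [(2,3)] -> total=1
Click 2 (2,6) count=1: revealed 1 new [(2,6)] -> total=2
Click 3 (0,0) count=0: revealed 6 new [(0,0) (0,1) (0,2) (1,0) (1,1) (1,2)] -> total=8
Click 4 (5,1) count=2: revealed 1 new [(5,1)] -> total=9

Answer: 9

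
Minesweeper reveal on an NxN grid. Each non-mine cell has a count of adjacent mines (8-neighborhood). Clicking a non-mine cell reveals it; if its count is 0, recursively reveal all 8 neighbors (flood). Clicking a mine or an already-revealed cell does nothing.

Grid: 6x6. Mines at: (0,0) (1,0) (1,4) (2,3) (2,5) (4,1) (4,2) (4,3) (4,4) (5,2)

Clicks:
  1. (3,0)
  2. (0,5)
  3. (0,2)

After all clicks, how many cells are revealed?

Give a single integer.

Answer: 8

Derivation:
Click 1 (3,0) count=1: revealed 1 new [(3,0)] -> total=1
Click 2 (0,5) count=1: revealed 1 new [(0,5)] -> total=2
Click 3 (0,2) count=0: revealed 6 new [(0,1) (0,2) (0,3) (1,1) (1,2) (1,3)] -> total=8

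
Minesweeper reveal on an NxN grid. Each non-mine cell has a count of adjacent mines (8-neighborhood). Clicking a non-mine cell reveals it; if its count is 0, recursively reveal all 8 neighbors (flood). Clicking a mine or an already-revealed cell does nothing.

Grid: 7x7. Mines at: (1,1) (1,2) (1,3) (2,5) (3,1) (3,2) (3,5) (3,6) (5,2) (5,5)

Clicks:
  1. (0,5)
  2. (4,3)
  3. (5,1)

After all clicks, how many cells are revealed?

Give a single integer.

Answer: 8

Derivation:
Click 1 (0,5) count=0: revealed 6 new [(0,4) (0,5) (0,6) (1,4) (1,5) (1,6)] -> total=6
Click 2 (4,3) count=2: revealed 1 new [(4,3)] -> total=7
Click 3 (5,1) count=1: revealed 1 new [(5,1)] -> total=8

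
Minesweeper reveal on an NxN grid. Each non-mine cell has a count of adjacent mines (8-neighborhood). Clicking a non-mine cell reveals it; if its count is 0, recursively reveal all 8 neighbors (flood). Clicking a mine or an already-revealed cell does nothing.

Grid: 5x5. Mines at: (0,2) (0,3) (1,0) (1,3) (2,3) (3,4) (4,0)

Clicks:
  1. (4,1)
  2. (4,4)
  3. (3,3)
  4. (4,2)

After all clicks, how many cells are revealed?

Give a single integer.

Click 1 (4,1) count=1: revealed 1 new [(4,1)] -> total=1
Click 2 (4,4) count=1: revealed 1 new [(4,4)] -> total=2
Click 3 (3,3) count=2: revealed 1 new [(3,3)] -> total=3
Click 4 (4,2) count=0: revealed 4 new [(3,1) (3,2) (4,2) (4,3)] -> total=7

Answer: 7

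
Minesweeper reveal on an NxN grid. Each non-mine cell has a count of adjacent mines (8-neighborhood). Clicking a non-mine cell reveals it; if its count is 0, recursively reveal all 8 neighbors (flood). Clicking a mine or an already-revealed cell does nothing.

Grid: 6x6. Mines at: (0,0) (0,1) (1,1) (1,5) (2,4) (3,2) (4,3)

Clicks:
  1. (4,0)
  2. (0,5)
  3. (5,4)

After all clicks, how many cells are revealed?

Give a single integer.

Answer: 12

Derivation:
Click 1 (4,0) count=0: revealed 10 new [(2,0) (2,1) (3,0) (3,1) (4,0) (4,1) (4,2) (5,0) (5,1) (5,2)] -> total=10
Click 2 (0,5) count=1: revealed 1 new [(0,5)] -> total=11
Click 3 (5,4) count=1: revealed 1 new [(5,4)] -> total=12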